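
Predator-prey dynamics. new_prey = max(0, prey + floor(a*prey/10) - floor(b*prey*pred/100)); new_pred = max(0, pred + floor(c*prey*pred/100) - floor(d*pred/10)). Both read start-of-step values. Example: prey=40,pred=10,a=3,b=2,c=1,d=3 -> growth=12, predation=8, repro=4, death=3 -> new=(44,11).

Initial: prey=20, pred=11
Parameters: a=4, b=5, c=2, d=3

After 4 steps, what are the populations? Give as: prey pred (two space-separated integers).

Step 1: prey: 20+8-11=17; pred: 11+4-3=12
Step 2: prey: 17+6-10=13; pred: 12+4-3=13
Step 3: prey: 13+5-8=10; pred: 13+3-3=13
Step 4: prey: 10+4-6=8; pred: 13+2-3=12

Answer: 8 12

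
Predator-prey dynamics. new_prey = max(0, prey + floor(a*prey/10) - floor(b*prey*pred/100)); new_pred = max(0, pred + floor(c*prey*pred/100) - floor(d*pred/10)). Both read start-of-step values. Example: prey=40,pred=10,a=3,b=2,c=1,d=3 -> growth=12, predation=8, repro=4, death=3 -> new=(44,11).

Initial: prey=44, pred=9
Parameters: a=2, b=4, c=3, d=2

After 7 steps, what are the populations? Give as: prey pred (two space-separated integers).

Answer: 0 20

Derivation:
Step 1: prey: 44+8-15=37; pred: 9+11-1=19
Step 2: prey: 37+7-28=16; pred: 19+21-3=37
Step 3: prey: 16+3-23=0; pred: 37+17-7=47
Step 4: prey: 0+0-0=0; pred: 47+0-9=38
Step 5: prey: 0+0-0=0; pred: 38+0-7=31
Step 6: prey: 0+0-0=0; pred: 31+0-6=25
Step 7: prey: 0+0-0=0; pred: 25+0-5=20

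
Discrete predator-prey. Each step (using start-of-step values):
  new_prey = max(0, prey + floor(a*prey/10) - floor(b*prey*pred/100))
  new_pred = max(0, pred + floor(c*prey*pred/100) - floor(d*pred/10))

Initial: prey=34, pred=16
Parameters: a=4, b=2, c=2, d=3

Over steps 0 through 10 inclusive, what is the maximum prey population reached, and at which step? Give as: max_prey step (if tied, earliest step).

Answer: 37 1

Derivation:
Step 1: prey: 34+13-10=37; pred: 16+10-4=22
Step 2: prey: 37+14-16=35; pred: 22+16-6=32
Step 3: prey: 35+14-22=27; pred: 32+22-9=45
Step 4: prey: 27+10-24=13; pred: 45+24-13=56
Step 5: prey: 13+5-14=4; pred: 56+14-16=54
Step 6: prey: 4+1-4=1; pred: 54+4-16=42
Step 7: prey: 1+0-0=1; pred: 42+0-12=30
Step 8: prey: 1+0-0=1; pred: 30+0-9=21
Step 9: prey: 1+0-0=1; pred: 21+0-6=15
Step 10: prey: 1+0-0=1; pred: 15+0-4=11
Max prey = 37 at step 1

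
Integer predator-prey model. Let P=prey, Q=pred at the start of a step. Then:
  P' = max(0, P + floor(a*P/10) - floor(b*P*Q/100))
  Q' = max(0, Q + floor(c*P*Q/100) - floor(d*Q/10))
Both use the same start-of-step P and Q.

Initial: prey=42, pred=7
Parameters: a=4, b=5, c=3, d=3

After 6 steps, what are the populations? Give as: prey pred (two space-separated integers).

Step 1: prey: 42+16-14=44; pred: 7+8-2=13
Step 2: prey: 44+17-28=33; pred: 13+17-3=27
Step 3: prey: 33+13-44=2; pred: 27+26-8=45
Step 4: prey: 2+0-4=0; pred: 45+2-13=34
Step 5: prey: 0+0-0=0; pred: 34+0-10=24
Step 6: prey: 0+0-0=0; pred: 24+0-7=17

Answer: 0 17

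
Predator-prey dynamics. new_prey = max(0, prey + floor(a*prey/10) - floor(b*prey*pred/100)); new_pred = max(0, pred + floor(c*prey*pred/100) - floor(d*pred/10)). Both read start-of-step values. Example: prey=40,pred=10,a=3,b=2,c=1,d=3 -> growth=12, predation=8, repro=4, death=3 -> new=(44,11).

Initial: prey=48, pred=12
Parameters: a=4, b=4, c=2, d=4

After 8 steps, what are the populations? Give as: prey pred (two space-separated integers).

Step 1: prey: 48+19-23=44; pred: 12+11-4=19
Step 2: prey: 44+17-33=28; pred: 19+16-7=28
Step 3: prey: 28+11-31=8; pred: 28+15-11=32
Step 4: prey: 8+3-10=1; pred: 32+5-12=25
Step 5: prey: 1+0-1=0; pred: 25+0-10=15
Step 6: prey: 0+0-0=0; pred: 15+0-6=9
Step 7: prey: 0+0-0=0; pred: 9+0-3=6
Step 8: prey: 0+0-0=0; pred: 6+0-2=4

Answer: 0 4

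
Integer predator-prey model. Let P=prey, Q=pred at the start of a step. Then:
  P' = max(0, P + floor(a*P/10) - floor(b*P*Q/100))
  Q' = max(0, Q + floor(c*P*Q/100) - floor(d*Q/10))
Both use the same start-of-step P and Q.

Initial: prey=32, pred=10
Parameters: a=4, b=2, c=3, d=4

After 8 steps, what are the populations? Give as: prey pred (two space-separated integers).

Step 1: prey: 32+12-6=38; pred: 10+9-4=15
Step 2: prey: 38+15-11=42; pred: 15+17-6=26
Step 3: prey: 42+16-21=37; pred: 26+32-10=48
Step 4: prey: 37+14-35=16; pred: 48+53-19=82
Step 5: prey: 16+6-26=0; pred: 82+39-32=89
Step 6: prey: 0+0-0=0; pred: 89+0-35=54
Step 7: prey: 0+0-0=0; pred: 54+0-21=33
Step 8: prey: 0+0-0=0; pred: 33+0-13=20

Answer: 0 20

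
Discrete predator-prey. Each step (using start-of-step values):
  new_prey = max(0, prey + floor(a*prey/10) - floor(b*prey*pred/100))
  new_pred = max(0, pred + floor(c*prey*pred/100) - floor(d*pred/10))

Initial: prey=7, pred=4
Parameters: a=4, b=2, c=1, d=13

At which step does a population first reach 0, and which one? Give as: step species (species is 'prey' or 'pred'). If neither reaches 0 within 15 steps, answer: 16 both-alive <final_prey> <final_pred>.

Step 1: prey: 7+2-0=9; pred: 4+0-5=0
First extinction: pred at step 1

Answer: 1 pred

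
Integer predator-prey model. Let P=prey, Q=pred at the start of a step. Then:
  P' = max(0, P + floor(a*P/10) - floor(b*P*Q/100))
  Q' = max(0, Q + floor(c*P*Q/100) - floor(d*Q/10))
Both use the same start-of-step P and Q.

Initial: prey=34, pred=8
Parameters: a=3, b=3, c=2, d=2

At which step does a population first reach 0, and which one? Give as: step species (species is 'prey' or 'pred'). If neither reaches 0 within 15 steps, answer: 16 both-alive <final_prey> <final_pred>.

Answer: 6 prey

Derivation:
Step 1: prey: 34+10-8=36; pred: 8+5-1=12
Step 2: prey: 36+10-12=34; pred: 12+8-2=18
Step 3: prey: 34+10-18=26; pred: 18+12-3=27
Step 4: prey: 26+7-21=12; pred: 27+14-5=36
Step 5: prey: 12+3-12=3; pred: 36+8-7=37
Step 6: prey: 3+0-3=0; pred: 37+2-7=32
First extinction: prey at step 6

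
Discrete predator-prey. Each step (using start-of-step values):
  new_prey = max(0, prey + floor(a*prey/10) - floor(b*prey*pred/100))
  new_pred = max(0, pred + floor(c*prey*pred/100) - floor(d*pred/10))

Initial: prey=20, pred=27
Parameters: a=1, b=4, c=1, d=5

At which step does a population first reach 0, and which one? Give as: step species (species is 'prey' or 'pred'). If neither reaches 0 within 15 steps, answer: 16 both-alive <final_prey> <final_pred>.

Step 1: prey: 20+2-21=1; pred: 27+5-13=19
Step 2: prey: 1+0-0=1; pred: 19+0-9=10
Step 3: prey: 1+0-0=1; pred: 10+0-5=5
Step 4: prey: 1+0-0=1; pred: 5+0-2=3
Step 5: prey: 1+0-0=1; pred: 3+0-1=2
Step 6: prey: 1+0-0=1; pred: 2+0-1=1
Step 7: prey: 1+0-0=1; pred: 1+0-0=1
Steps 8-15: state stable at prey=1, pred=1 (no change)
No extinction within 15 steps

Answer: 16 both-alive 1 1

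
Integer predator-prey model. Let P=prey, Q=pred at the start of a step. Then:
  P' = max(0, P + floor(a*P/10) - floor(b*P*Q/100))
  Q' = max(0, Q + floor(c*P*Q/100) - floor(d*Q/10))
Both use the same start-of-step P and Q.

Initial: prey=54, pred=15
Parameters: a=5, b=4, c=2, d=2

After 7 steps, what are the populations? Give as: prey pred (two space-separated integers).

Step 1: prey: 54+27-32=49; pred: 15+16-3=28
Step 2: prey: 49+24-54=19; pred: 28+27-5=50
Step 3: prey: 19+9-38=0; pred: 50+19-10=59
Step 4: prey: 0+0-0=0; pred: 59+0-11=48
Step 5: prey: 0+0-0=0; pred: 48+0-9=39
Step 6: prey: 0+0-0=0; pred: 39+0-7=32
Step 7: prey: 0+0-0=0; pred: 32+0-6=26

Answer: 0 26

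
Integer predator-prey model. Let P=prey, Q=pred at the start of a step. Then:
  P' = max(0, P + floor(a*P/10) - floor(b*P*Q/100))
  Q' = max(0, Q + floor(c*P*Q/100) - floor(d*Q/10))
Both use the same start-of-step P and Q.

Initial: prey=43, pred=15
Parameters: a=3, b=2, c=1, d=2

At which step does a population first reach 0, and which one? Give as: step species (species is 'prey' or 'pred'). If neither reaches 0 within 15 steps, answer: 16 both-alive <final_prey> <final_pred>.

Step 1: prey: 43+12-12=43; pred: 15+6-3=18
Step 2: prey: 43+12-15=40; pred: 18+7-3=22
Step 3: prey: 40+12-17=35; pred: 22+8-4=26
Step 4: prey: 35+10-18=27; pred: 26+9-5=30
Step 5: prey: 27+8-16=19; pred: 30+8-6=32
Step 6: prey: 19+5-12=12; pred: 32+6-6=32
Step 7: prey: 12+3-7=8; pred: 32+3-6=29
Step 8: prey: 8+2-4=6; pred: 29+2-5=26
Step 9: prey: 6+1-3=4; pred: 26+1-5=22
Step 10: prey: 4+1-1=4; pred: 22+0-4=18
Step 11: prey: 4+1-1=4; pred: 18+0-3=15
Step 12: prey: 4+1-1=4; pred: 15+0-3=12
Step 13: prey: 4+1-0=5; pred: 12+0-2=10
Step 14: prey: 5+1-1=5; pred: 10+0-2=8
Step 15: prey: 5+1-0=6; pred: 8+0-1=7
No extinction within 15 steps

Answer: 16 both-alive 6 7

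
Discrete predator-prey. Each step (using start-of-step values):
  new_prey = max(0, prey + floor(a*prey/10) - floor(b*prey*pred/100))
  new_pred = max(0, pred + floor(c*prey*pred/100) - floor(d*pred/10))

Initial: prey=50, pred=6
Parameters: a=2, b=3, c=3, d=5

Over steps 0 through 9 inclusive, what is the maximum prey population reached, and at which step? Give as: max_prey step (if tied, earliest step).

Step 1: prey: 50+10-9=51; pred: 6+9-3=12
Step 2: prey: 51+10-18=43; pred: 12+18-6=24
Step 3: prey: 43+8-30=21; pred: 24+30-12=42
Step 4: prey: 21+4-26=0; pred: 42+26-21=47
Step 5: prey: 0+0-0=0; pred: 47+0-23=24
Step 6: prey: 0+0-0=0; pred: 24+0-12=12
Step 7: prey: 0+0-0=0; pred: 12+0-6=6
Step 8: prey: 0+0-0=0; pred: 6+0-3=3
Step 9: prey: 0+0-0=0; pred: 3+0-1=2
Max prey = 51 at step 1

Answer: 51 1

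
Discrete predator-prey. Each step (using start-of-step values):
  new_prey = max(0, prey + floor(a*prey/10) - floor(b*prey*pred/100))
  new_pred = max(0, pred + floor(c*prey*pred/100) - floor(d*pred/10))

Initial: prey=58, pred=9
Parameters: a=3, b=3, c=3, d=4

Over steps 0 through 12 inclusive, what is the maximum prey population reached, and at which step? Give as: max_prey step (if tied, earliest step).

Step 1: prey: 58+17-15=60; pred: 9+15-3=21
Step 2: prey: 60+18-37=41; pred: 21+37-8=50
Step 3: prey: 41+12-61=0; pred: 50+61-20=91
Step 4: prey: 0+0-0=0; pred: 91+0-36=55
Step 5: prey: 0+0-0=0; pred: 55+0-22=33
Step 6: prey: 0+0-0=0; pred: 33+0-13=20
Step 7: prey: 0+0-0=0; pred: 20+0-8=12
Step 8: prey: 0+0-0=0; pred: 12+0-4=8
Step 9: prey: 0+0-0=0; pred: 8+0-3=5
Step 10: prey: 0+0-0=0; pred: 5+0-2=3
Step 11: prey: 0+0-0=0; pred: 3+0-1=2
Step 12: prey: 0+0-0=0; pred: 2+0-0=2
Max prey = 60 at step 1

Answer: 60 1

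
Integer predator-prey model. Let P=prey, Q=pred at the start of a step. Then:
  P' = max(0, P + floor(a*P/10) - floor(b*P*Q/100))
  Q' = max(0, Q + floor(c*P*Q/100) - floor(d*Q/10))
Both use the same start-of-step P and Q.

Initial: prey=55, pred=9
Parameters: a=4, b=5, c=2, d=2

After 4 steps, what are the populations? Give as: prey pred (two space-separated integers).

Step 1: prey: 55+22-24=53; pred: 9+9-1=17
Step 2: prey: 53+21-45=29; pred: 17+18-3=32
Step 3: prey: 29+11-46=0; pred: 32+18-6=44
Step 4: prey: 0+0-0=0; pred: 44+0-8=36

Answer: 0 36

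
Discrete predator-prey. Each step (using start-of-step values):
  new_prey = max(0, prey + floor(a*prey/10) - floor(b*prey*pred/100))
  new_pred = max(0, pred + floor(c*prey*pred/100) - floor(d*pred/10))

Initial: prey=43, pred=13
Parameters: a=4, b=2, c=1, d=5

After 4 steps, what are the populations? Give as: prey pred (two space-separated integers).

Answer: 77 14

Derivation:
Step 1: prey: 43+17-11=49; pred: 13+5-6=12
Step 2: prey: 49+19-11=57; pred: 12+5-6=11
Step 3: prey: 57+22-12=67; pred: 11+6-5=12
Step 4: prey: 67+26-16=77; pred: 12+8-6=14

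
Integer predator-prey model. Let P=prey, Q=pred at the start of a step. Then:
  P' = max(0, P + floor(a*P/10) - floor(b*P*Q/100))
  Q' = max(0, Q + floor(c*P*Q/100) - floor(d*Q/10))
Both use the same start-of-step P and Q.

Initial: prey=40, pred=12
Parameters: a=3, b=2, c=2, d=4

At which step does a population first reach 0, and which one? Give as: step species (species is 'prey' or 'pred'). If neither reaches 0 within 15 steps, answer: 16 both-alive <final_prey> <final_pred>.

Step 1: prey: 40+12-9=43; pred: 12+9-4=17
Step 2: prey: 43+12-14=41; pred: 17+14-6=25
Step 3: prey: 41+12-20=33; pred: 25+20-10=35
Step 4: prey: 33+9-23=19; pred: 35+23-14=44
Step 5: prey: 19+5-16=8; pred: 44+16-17=43
Step 6: prey: 8+2-6=4; pred: 43+6-17=32
Step 7: prey: 4+1-2=3; pred: 32+2-12=22
Step 8: prey: 3+0-1=2; pred: 22+1-8=15
Step 9: prey: 2+0-0=2; pred: 15+0-6=9
Step 10: prey: 2+0-0=2; pred: 9+0-3=6
Step 11: prey: 2+0-0=2; pred: 6+0-2=4
Step 12: prey: 2+0-0=2; pred: 4+0-1=3
Step 13: prey: 2+0-0=2; pred: 3+0-1=2
Step 14: prey: 2+0-0=2; pred: 2+0-0=2
Steps 15-15: state stable at prey=2, pred=2 (no change)
No extinction within 15 steps

Answer: 16 both-alive 2 2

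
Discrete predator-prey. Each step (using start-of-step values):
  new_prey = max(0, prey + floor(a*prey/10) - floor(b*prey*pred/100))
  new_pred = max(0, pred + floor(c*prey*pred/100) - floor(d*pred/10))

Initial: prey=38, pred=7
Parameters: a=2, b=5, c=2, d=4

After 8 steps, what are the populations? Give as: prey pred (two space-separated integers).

Step 1: prey: 38+7-13=32; pred: 7+5-2=10
Step 2: prey: 32+6-16=22; pred: 10+6-4=12
Step 3: prey: 22+4-13=13; pred: 12+5-4=13
Step 4: prey: 13+2-8=7; pred: 13+3-5=11
Step 5: prey: 7+1-3=5; pred: 11+1-4=8
Step 6: prey: 5+1-2=4; pred: 8+0-3=5
Step 7: prey: 4+0-1=3; pred: 5+0-2=3
Step 8: prey: 3+0-0=3; pred: 3+0-1=2

Answer: 3 2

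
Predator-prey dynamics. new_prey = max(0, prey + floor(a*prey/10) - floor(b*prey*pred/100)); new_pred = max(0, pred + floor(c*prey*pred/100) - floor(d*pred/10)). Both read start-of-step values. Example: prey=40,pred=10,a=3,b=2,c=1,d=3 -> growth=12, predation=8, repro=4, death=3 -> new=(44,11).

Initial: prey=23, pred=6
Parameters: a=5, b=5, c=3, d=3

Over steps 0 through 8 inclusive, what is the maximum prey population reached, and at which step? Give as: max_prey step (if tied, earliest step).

Step 1: prey: 23+11-6=28; pred: 6+4-1=9
Step 2: prey: 28+14-12=30; pred: 9+7-2=14
Step 3: prey: 30+15-21=24; pred: 14+12-4=22
Step 4: prey: 24+12-26=10; pred: 22+15-6=31
Step 5: prey: 10+5-15=0; pred: 31+9-9=31
Step 6: prey: 0+0-0=0; pred: 31+0-9=22
Step 7: prey: 0+0-0=0; pred: 22+0-6=16
Step 8: prey: 0+0-0=0; pred: 16+0-4=12
Max prey = 30 at step 2

Answer: 30 2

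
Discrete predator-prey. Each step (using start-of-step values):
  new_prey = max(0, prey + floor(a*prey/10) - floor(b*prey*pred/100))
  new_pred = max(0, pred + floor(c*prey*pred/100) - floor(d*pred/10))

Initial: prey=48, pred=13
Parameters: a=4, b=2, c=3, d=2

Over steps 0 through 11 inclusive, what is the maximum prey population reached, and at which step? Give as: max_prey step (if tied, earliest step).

Step 1: prey: 48+19-12=55; pred: 13+18-2=29
Step 2: prey: 55+22-31=46; pred: 29+47-5=71
Step 3: prey: 46+18-65=0; pred: 71+97-14=154
Step 4: prey: 0+0-0=0; pred: 154+0-30=124
Step 5: prey: 0+0-0=0; pred: 124+0-24=100
Step 6: prey: 0+0-0=0; pred: 100+0-20=80
Step 7: prey: 0+0-0=0; pred: 80+0-16=64
Step 8: prey: 0+0-0=0; pred: 64+0-12=52
Step 9: prey: 0+0-0=0; pred: 52+0-10=42
Step 10: prey: 0+0-0=0; pred: 42+0-8=34
Step 11: prey: 0+0-0=0; pred: 34+0-6=28
Max prey = 55 at step 1

Answer: 55 1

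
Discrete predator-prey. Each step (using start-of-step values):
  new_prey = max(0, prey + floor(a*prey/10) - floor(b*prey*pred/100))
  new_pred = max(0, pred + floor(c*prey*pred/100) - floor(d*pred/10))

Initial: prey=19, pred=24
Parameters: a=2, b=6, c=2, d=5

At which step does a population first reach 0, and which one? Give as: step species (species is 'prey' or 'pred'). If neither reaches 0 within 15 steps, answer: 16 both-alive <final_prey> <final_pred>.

Answer: 1 prey

Derivation:
Step 1: prey: 19+3-27=0; pred: 24+9-12=21
First extinction: prey at step 1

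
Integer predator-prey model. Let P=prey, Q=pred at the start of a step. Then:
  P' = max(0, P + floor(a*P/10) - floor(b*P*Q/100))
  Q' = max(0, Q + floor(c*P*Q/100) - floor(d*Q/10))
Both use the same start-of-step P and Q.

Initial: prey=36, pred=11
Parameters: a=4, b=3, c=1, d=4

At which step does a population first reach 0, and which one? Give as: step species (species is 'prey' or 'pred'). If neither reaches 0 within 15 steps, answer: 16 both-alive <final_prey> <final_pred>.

Step 1: prey: 36+14-11=39; pred: 11+3-4=10
Step 2: prey: 39+15-11=43; pred: 10+3-4=9
Step 3: prey: 43+17-11=49; pred: 9+3-3=9
Step 4: prey: 49+19-13=55; pred: 9+4-3=10
Step 5: prey: 55+22-16=61; pred: 10+5-4=11
Step 6: prey: 61+24-20=65; pred: 11+6-4=13
Step 7: prey: 65+26-25=66; pred: 13+8-5=16
Step 8: prey: 66+26-31=61; pred: 16+10-6=20
Step 9: prey: 61+24-36=49; pred: 20+12-8=24
Step 10: prey: 49+19-35=33; pred: 24+11-9=26
Step 11: prey: 33+13-25=21; pred: 26+8-10=24
Step 12: prey: 21+8-15=14; pred: 24+5-9=20
Step 13: prey: 14+5-8=11; pred: 20+2-8=14
Step 14: prey: 11+4-4=11; pred: 14+1-5=10
Step 15: prey: 11+4-3=12; pred: 10+1-4=7
No extinction within 15 steps

Answer: 16 both-alive 12 7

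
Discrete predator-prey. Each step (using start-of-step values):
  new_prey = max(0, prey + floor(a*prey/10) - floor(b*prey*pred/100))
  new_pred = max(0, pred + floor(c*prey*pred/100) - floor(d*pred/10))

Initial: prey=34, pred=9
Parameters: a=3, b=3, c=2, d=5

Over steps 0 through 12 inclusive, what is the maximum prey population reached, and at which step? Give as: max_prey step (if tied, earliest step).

Answer: 35 1

Derivation:
Step 1: prey: 34+10-9=35; pred: 9+6-4=11
Step 2: prey: 35+10-11=34; pred: 11+7-5=13
Step 3: prey: 34+10-13=31; pred: 13+8-6=15
Step 4: prey: 31+9-13=27; pred: 15+9-7=17
Step 5: prey: 27+8-13=22; pred: 17+9-8=18
Step 6: prey: 22+6-11=17; pred: 18+7-9=16
Step 7: prey: 17+5-8=14; pred: 16+5-8=13
Step 8: prey: 14+4-5=13; pred: 13+3-6=10
Step 9: prey: 13+3-3=13; pred: 10+2-5=7
Step 10: prey: 13+3-2=14; pred: 7+1-3=5
Step 11: prey: 14+4-2=16; pred: 5+1-2=4
Step 12: prey: 16+4-1=19; pred: 4+1-2=3
Max prey = 35 at step 1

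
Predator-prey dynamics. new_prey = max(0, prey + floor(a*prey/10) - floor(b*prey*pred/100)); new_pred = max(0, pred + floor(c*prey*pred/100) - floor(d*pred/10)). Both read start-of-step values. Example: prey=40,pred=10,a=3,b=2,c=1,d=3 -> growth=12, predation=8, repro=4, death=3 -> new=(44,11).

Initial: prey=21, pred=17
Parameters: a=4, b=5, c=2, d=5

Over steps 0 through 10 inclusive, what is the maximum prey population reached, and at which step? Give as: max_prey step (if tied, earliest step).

Answer: 29 10

Derivation:
Step 1: prey: 21+8-17=12; pred: 17+7-8=16
Step 2: prey: 12+4-9=7; pred: 16+3-8=11
Step 3: prey: 7+2-3=6; pred: 11+1-5=7
Step 4: prey: 6+2-2=6; pred: 7+0-3=4
Step 5: prey: 6+2-1=7; pred: 4+0-2=2
Step 6: prey: 7+2-0=9; pred: 2+0-1=1
Step 7: prey: 9+3-0=12; pred: 1+0-0=1
Step 8: prey: 12+4-0=16; pred: 1+0-0=1
Step 9: prey: 16+6-0=22; pred: 1+0-0=1
Step 10: prey: 22+8-1=29; pred: 1+0-0=1
Max prey = 29 at step 10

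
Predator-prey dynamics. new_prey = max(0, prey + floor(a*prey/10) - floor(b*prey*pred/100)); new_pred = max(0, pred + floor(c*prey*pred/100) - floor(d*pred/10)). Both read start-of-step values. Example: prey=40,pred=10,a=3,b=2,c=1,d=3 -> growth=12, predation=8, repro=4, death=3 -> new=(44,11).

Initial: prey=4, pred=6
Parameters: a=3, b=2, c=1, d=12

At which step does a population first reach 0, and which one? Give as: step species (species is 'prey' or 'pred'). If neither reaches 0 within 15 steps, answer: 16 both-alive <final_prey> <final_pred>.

Step 1: prey: 4+1-0=5; pred: 6+0-7=0
First extinction: pred at step 1

Answer: 1 pred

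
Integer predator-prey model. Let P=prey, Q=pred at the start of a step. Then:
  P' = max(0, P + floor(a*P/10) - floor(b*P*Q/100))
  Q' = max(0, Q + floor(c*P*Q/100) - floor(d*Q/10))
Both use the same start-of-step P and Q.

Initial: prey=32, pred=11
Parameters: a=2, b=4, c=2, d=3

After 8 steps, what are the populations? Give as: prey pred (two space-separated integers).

Answer: 2 5

Derivation:
Step 1: prey: 32+6-14=24; pred: 11+7-3=15
Step 2: prey: 24+4-14=14; pred: 15+7-4=18
Step 3: prey: 14+2-10=6; pred: 18+5-5=18
Step 4: prey: 6+1-4=3; pred: 18+2-5=15
Step 5: prey: 3+0-1=2; pred: 15+0-4=11
Step 6: prey: 2+0-0=2; pred: 11+0-3=8
Step 7: prey: 2+0-0=2; pred: 8+0-2=6
Step 8: prey: 2+0-0=2; pred: 6+0-1=5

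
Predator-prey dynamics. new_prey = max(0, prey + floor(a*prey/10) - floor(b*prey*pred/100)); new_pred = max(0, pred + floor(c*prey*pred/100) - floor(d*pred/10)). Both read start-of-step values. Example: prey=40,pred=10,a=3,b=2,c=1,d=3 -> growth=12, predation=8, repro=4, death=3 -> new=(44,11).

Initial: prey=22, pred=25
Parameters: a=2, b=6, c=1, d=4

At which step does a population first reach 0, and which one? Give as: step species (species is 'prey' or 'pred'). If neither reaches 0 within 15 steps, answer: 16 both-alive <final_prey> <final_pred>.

Step 1: prey: 22+4-33=0; pred: 25+5-10=20
First extinction: prey at step 1

Answer: 1 prey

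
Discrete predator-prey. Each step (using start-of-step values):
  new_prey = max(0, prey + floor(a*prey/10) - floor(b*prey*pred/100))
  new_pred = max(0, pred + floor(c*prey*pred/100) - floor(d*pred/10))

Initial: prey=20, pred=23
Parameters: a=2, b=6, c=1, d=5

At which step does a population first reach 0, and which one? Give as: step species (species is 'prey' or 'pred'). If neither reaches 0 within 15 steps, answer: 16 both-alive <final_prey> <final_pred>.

Step 1: prey: 20+4-27=0; pred: 23+4-11=16
First extinction: prey at step 1

Answer: 1 prey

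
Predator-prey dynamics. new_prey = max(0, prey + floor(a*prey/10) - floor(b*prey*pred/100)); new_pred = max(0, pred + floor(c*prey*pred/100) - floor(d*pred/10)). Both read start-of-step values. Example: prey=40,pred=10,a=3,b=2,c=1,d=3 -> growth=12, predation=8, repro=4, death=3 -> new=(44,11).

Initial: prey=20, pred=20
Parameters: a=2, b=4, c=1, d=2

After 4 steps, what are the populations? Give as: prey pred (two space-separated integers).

Answer: 1 12

Derivation:
Step 1: prey: 20+4-16=8; pred: 20+4-4=20
Step 2: prey: 8+1-6=3; pred: 20+1-4=17
Step 3: prey: 3+0-2=1; pred: 17+0-3=14
Step 4: prey: 1+0-0=1; pred: 14+0-2=12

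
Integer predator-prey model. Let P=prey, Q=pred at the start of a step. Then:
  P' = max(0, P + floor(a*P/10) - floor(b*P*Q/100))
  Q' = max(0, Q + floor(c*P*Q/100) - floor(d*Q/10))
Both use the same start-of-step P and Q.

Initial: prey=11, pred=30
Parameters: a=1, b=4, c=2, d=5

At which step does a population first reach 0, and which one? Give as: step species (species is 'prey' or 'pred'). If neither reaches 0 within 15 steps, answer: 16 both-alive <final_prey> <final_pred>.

Step 1: prey: 11+1-13=0; pred: 30+6-15=21
First extinction: prey at step 1

Answer: 1 prey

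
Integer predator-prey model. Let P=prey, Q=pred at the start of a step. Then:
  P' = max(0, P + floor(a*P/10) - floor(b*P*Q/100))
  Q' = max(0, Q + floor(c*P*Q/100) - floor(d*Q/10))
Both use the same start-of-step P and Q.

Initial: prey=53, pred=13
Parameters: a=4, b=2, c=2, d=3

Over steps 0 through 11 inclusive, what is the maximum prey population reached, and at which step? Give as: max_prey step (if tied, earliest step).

Step 1: prey: 53+21-13=61; pred: 13+13-3=23
Step 2: prey: 61+24-28=57; pred: 23+28-6=45
Step 3: prey: 57+22-51=28; pred: 45+51-13=83
Step 4: prey: 28+11-46=0; pred: 83+46-24=105
Step 5: prey: 0+0-0=0; pred: 105+0-31=74
Step 6: prey: 0+0-0=0; pred: 74+0-22=52
Step 7: prey: 0+0-0=0; pred: 52+0-15=37
Step 8: prey: 0+0-0=0; pred: 37+0-11=26
Step 9: prey: 0+0-0=0; pred: 26+0-7=19
Step 10: prey: 0+0-0=0; pred: 19+0-5=14
Step 11: prey: 0+0-0=0; pred: 14+0-4=10
Max prey = 61 at step 1

Answer: 61 1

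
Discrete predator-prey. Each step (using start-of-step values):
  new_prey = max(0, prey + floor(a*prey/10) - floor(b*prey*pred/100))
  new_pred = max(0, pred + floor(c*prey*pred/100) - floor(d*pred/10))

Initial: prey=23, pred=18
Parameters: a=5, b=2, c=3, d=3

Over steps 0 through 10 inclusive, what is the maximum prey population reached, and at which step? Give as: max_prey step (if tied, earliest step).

Step 1: prey: 23+11-8=26; pred: 18+12-5=25
Step 2: prey: 26+13-13=26; pred: 25+19-7=37
Step 3: prey: 26+13-19=20; pred: 37+28-11=54
Step 4: prey: 20+10-21=9; pred: 54+32-16=70
Step 5: prey: 9+4-12=1; pred: 70+18-21=67
Step 6: prey: 1+0-1=0; pred: 67+2-20=49
Step 7: prey: 0+0-0=0; pred: 49+0-14=35
Step 8: prey: 0+0-0=0; pred: 35+0-10=25
Step 9: prey: 0+0-0=0; pred: 25+0-7=18
Step 10: prey: 0+0-0=0; pred: 18+0-5=13
Max prey = 26 at step 1

Answer: 26 1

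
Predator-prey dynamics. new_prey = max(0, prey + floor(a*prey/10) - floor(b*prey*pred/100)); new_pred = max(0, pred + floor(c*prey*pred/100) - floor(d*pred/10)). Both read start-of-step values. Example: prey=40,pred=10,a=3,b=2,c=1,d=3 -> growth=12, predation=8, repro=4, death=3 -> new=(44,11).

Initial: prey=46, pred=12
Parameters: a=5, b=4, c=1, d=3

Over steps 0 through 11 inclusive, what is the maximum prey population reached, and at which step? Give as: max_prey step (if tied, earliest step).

Answer: 47 1

Derivation:
Step 1: prey: 46+23-22=47; pred: 12+5-3=14
Step 2: prey: 47+23-26=44; pred: 14+6-4=16
Step 3: prey: 44+22-28=38; pred: 16+7-4=19
Step 4: prey: 38+19-28=29; pred: 19+7-5=21
Step 5: prey: 29+14-24=19; pred: 21+6-6=21
Step 6: prey: 19+9-15=13; pred: 21+3-6=18
Step 7: prey: 13+6-9=10; pred: 18+2-5=15
Step 8: prey: 10+5-6=9; pred: 15+1-4=12
Step 9: prey: 9+4-4=9; pred: 12+1-3=10
Step 10: prey: 9+4-3=10; pred: 10+0-3=7
Step 11: prey: 10+5-2=13; pred: 7+0-2=5
Max prey = 47 at step 1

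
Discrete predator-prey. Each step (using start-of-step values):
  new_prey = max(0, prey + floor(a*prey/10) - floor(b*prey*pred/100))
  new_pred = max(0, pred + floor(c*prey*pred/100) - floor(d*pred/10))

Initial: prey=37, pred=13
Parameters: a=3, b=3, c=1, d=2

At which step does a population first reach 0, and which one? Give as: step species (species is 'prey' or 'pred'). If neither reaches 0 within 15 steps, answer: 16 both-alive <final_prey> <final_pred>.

Step 1: prey: 37+11-14=34; pred: 13+4-2=15
Step 2: prey: 34+10-15=29; pred: 15+5-3=17
Step 3: prey: 29+8-14=23; pred: 17+4-3=18
Step 4: prey: 23+6-12=17; pred: 18+4-3=19
Step 5: prey: 17+5-9=13; pred: 19+3-3=19
Step 6: prey: 13+3-7=9; pred: 19+2-3=18
Step 7: prey: 9+2-4=7; pred: 18+1-3=16
Step 8: prey: 7+2-3=6; pred: 16+1-3=14
Step 9: prey: 6+1-2=5; pred: 14+0-2=12
Step 10: prey: 5+1-1=5; pred: 12+0-2=10
Step 11: prey: 5+1-1=5; pred: 10+0-2=8
Step 12: prey: 5+1-1=5; pred: 8+0-1=7
Step 13: prey: 5+1-1=5; pred: 7+0-1=6
Step 14: prey: 5+1-0=6; pred: 6+0-1=5
Step 15: prey: 6+1-0=7; pred: 5+0-1=4
No extinction within 15 steps

Answer: 16 both-alive 7 4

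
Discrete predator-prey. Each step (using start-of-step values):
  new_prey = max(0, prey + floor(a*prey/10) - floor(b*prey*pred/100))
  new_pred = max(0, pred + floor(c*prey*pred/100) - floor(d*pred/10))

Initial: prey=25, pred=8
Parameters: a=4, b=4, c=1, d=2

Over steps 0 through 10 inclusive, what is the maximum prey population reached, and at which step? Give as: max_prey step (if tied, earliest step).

Step 1: prey: 25+10-8=27; pred: 8+2-1=9
Step 2: prey: 27+10-9=28; pred: 9+2-1=10
Step 3: prey: 28+11-11=28; pred: 10+2-2=10
Step 4: prey: 28+11-11=28; pred: 10+2-2=10
Step 5: prey: 28+11-11=28; pred: 10+2-2=10
Step 6: prey: 28+11-11=28; pred: 10+2-2=10
Step 7: prey: 28+11-11=28; pred: 10+2-2=10
Step 8: prey: 28+11-11=28; pred: 10+2-2=10
Step 9: prey: 28+11-11=28; pred: 10+2-2=10
Step 10: prey: 28+11-11=28; pred: 10+2-2=10
Max prey = 28 at step 2

Answer: 28 2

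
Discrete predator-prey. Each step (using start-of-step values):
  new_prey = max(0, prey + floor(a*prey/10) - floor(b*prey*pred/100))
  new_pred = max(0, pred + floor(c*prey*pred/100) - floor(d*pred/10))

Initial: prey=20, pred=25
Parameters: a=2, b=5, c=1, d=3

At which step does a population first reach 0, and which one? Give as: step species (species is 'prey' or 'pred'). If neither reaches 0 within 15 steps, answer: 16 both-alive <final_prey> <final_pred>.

Step 1: prey: 20+4-25=0; pred: 25+5-7=23
First extinction: prey at step 1

Answer: 1 prey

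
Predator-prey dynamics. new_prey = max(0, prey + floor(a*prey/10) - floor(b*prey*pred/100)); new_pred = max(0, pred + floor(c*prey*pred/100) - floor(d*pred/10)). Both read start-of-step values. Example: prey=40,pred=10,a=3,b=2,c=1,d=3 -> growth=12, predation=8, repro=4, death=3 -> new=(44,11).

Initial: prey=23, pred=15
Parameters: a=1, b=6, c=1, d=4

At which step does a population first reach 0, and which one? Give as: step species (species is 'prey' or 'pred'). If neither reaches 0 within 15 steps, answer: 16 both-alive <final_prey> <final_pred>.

Step 1: prey: 23+2-20=5; pred: 15+3-6=12
Step 2: prey: 5+0-3=2; pred: 12+0-4=8
Step 3: prey: 2+0-0=2; pred: 8+0-3=5
Step 4: prey: 2+0-0=2; pred: 5+0-2=3
Step 5: prey: 2+0-0=2; pred: 3+0-1=2
Step 6: prey: 2+0-0=2; pred: 2+0-0=2
Steps 7-15: state stable at prey=2, pred=2 (no change)
No extinction within 15 steps

Answer: 16 both-alive 2 2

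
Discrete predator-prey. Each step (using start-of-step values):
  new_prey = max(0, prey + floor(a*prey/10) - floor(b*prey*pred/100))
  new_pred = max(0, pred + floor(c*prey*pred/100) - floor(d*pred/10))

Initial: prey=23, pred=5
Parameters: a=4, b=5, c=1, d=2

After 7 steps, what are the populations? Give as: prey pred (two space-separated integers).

Answer: 54 9

Derivation:
Step 1: prey: 23+9-5=27; pred: 5+1-1=5
Step 2: prey: 27+10-6=31; pred: 5+1-1=5
Step 3: prey: 31+12-7=36; pred: 5+1-1=5
Step 4: prey: 36+14-9=41; pred: 5+1-1=5
Step 5: prey: 41+16-10=47; pred: 5+2-1=6
Step 6: prey: 47+18-14=51; pred: 6+2-1=7
Step 7: prey: 51+20-17=54; pred: 7+3-1=9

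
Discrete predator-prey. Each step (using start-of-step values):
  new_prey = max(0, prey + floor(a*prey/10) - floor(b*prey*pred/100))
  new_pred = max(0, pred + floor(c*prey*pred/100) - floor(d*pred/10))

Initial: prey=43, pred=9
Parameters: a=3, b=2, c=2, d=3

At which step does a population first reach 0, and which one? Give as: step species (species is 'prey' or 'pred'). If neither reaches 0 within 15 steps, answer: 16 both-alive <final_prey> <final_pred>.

Step 1: prey: 43+12-7=48; pred: 9+7-2=14
Step 2: prey: 48+14-13=49; pred: 14+13-4=23
Step 3: prey: 49+14-22=41; pred: 23+22-6=39
Step 4: prey: 41+12-31=22; pred: 39+31-11=59
Step 5: prey: 22+6-25=3; pred: 59+25-17=67
Step 6: prey: 3+0-4=0; pred: 67+4-20=51
First extinction: prey at step 6

Answer: 6 prey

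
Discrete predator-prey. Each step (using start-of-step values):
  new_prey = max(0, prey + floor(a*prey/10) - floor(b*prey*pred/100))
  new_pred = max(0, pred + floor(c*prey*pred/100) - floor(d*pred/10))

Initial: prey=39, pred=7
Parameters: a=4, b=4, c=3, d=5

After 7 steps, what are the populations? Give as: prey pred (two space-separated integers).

Step 1: prey: 39+15-10=44; pred: 7+8-3=12
Step 2: prey: 44+17-21=40; pred: 12+15-6=21
Step 3: prey: 40+16-33=23; pred: 21+25-10=36
Step 4: prey: 23+9-33=0; pred: 36+24-18=42
Step 5: prey: 0+0-0=0; pred: 42+0-21=21
Step 6: prey: 0+0-0=0; pred: 21+0-10=11
Step 7: prey: 0+0-0=0; pred: 11+0-5=6

Answer: 0 6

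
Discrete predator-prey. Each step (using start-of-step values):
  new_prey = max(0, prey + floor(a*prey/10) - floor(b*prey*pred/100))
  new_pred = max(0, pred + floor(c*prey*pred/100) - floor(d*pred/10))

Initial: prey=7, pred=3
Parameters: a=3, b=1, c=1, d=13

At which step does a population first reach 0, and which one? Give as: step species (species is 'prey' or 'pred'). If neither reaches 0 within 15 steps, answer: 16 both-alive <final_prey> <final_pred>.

Answer: 1 pred

Derivation:
Step 1: prey: 7+2-0=9; pred: 3+0-3=0
First extinction: pred at step 1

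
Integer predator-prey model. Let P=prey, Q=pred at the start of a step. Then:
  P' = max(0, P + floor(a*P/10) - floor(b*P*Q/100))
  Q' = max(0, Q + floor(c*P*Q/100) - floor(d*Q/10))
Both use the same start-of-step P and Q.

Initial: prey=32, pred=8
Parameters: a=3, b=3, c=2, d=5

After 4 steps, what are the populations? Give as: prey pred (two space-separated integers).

Step 1: prey: 32+9-7=34; pred: 8+5-4=9
Step 2: prey: 34+10-9=35; pred: 9+6-4=11
Step 3: prey: 35+10-11=34; pred: 11+7-5=13
Step 4: prey: 34+10-13=31; pred: 13+8-6=15

Answer: 31 15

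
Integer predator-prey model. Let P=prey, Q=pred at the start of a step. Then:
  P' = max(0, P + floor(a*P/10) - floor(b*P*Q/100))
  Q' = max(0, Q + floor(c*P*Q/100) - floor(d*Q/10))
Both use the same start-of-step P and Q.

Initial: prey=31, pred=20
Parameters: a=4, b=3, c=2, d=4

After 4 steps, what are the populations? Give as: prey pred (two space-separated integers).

Step 1: prey: 31+12-18=25; pred: 20+12-8=24
Step 2: prey: 25+10-18=17; pred: 24+12-9=27
Step 3: prey: 17+6-13=10; pred: 27+9-10=26
Step 4: prey: 10+4-7=7; pred: 26+5-10=21

Answer: 7 21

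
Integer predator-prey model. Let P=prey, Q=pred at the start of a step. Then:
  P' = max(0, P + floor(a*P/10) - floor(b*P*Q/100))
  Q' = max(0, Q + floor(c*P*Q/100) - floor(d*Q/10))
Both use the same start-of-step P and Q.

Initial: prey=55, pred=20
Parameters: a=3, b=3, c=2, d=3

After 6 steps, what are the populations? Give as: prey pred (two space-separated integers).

Step 1: prey: 55+16-33=38; pred: 20+22-6=36
Step 2: prey: 38+11-41=8; pred: 36+27-10=53
Step 3: prey: 8+2-12=0; pred: 53+8-15=46
Step 4: prey: 0+0-0=0; pred: 46+0-13=33
Step 5: prey: 0+0-0=0; pred: 33+0-9=24
Step 6: prey: 0+0-0=0; pred: 24+0-7=17

Answer: 0 17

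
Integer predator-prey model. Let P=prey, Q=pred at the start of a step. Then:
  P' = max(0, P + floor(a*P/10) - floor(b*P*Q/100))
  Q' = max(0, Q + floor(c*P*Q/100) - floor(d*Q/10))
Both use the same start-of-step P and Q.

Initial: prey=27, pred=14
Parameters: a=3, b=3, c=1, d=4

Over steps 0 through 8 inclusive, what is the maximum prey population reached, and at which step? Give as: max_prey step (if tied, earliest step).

Answer: 44 8

Derivation:
Step 1: prey: 27+8-11=24; pred: 14+3-5=12
Step 2: prey: 24+7-8=23; pred: 12+2-4=10
Step 3: prey: 23+6-6=23; pred: 10+2-4=8
Step 4: prey: 23+6-5=24; pred: 8+1-3=6
Step 5: prey: 24+7-4=27; pred: 6+1-2=5
Step 6: prey: 27+8-4=31; pred: 5+1-2=4
Step 7: prey: 31+9-3=37; pred: 4+1-1=4
Step 8: prey: 37+11-4=44; pred: 4+1-1=4
Max prey = 44 at step 8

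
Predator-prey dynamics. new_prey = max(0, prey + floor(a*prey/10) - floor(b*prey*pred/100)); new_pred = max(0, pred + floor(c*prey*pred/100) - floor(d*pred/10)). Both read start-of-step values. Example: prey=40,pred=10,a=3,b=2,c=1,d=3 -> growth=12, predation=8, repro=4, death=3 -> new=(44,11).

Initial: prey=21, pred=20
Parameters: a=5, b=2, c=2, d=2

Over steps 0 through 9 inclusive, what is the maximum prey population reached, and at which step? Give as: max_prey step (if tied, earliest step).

Step 1: prey: 21+10-8=23; pred: 20+8-4=24
Step 2: prey: 23+11-11=23; pred: 24+11-4=31
Step 3: prey: 23+11-14=20; pred: 31+14-6=39
Step 4: prey: 20+10-15=15; pred: 39+15-7=47
Step 5: prey: 15+7-14=8; pred: 47+14-9=52
Step 6: prey: 8+4-8=4; pred: 52+8-10=50
Step 7: prey: 4+2-4=2; pred: 50+4-10=44
Step 8: prey: 2+1-1=2; pred: 44+1-8=37
Step 9: prey: 2+1-1=2; pred: 37+1-7=31
Max prey = 23 at step 1

Answer: 23 1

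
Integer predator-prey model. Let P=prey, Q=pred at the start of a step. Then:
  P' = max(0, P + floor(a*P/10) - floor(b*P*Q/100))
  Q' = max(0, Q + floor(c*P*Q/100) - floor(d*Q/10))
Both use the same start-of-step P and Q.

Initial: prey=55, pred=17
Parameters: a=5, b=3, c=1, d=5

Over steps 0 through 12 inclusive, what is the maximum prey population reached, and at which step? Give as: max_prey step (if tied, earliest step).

Answer: 58 11

Derivation:
Step 1: prey: 55+27-28=54; pred: 17+9-8=18
Step 2: prey: 54+27-29=52; pred: 18+9-9=18
Step 3: prey: 52+26-28=50; pred: 18+9-9=18
Step 4: prey: 50+25-27=48; pred: 18+9-9=18
Step 5: prey: 48+24-25=47; pred: 18+8-9=17
Step 6: prey: 47+23-23=47; pred: 17+7-8=16
Step 7: prey: 47+23-22=48; pred: 16+7-8=15
Step 8: prey: 48+24-21=51; pred: 15+7-7=15
Step 9: prey: 51+25-22=54; pred: 15+7-7=15
Step 10: prey: 54+27-24=57; pred: 15+8-7=16
Step 11: prey: 57+28-27=58; pred: 16+9-8=17
Step 12: prey: 58+29-29=58; pred: 17+9-8=18
Max prey = 58 at step 11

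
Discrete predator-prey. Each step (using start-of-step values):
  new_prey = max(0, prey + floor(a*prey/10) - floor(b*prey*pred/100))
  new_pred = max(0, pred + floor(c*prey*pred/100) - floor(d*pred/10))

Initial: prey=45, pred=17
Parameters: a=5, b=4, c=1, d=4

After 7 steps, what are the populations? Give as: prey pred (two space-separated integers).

Step 1: prey: 45+22-30=37; pred: 17+7-6=18
Step 2: prey: 37+18-26=29; pred: 18+6-7=17
Step 3: prey: 29+14-19=24; pred: 17+4-6=15
Step 4: prey: 24+12-14=22; pred: 15+3-6=12
Step 5: prey: 22+11-10=23; pred: 12+2-4=10
Step 6: prey: 23+11-9=25; pred: 10+2-4=8
Step 7: prey: 25+12-8=29; pred: 8+2-3=7

Answer: 29 7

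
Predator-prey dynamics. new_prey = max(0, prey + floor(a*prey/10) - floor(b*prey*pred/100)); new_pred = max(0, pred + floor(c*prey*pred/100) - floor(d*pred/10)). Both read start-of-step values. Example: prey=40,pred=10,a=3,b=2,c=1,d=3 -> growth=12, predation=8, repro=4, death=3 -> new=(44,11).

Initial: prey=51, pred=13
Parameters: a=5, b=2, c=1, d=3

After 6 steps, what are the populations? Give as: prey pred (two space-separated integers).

Answer: 7 71

Derivation:
Step 1: prey: 51+25-13=63; pred: 13+6-3=16
Step 2: prey: 63+31-20=74; pred: 16+10-4=22
Step 3: prey: 74+37-32=79; pred: 22+16-6=32
Step 4: prey: 79+39-50=68; pred: 32+25-9=48
Step 5: prey: 68+34-65=37; pred: 48+32-14=66
Step 6: prey: 37+18-48=7; pred: 66+24-19=71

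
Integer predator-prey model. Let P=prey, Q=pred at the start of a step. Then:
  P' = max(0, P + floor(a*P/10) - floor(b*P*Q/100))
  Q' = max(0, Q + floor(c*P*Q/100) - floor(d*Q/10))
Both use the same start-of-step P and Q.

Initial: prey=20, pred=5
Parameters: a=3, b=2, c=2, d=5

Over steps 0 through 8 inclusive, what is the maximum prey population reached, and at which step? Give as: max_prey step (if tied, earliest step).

Step 1: prey: 20+6-2=24; pred: 5+2-2=5
Step 2: prey: 24+7-2=29; pred: 5+2-2=5
Step 3: prey: 29+8-2=35; pred: 5+2-2=5
Step 4: prey: 35+10-3=42; pred: 5+3-2=6
Step 5: prey: 42+12-5=49; pred: 6+5-3=8
Step 6: prey: 49+14-7=56; pred: 8+7-4=11
Step 7: prey: 56+16-12=60; pred: 11+12-5=18
Step 8: prey: 60+18-21=57; pred: 18+21-9=30
Max prey = 60 at step 7

Answer: 60 7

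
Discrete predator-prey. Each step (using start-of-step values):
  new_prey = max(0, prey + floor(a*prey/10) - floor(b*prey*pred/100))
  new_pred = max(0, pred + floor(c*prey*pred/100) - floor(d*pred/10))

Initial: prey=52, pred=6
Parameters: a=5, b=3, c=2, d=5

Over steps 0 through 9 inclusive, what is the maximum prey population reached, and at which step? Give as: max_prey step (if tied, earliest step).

Step 1: prey: 52+26-9=69; pred: 6+6-3=9
Step 2: prey: 69+34-18=85; pred: 9+12-4=17
Step 3: prey: 85+42-43=84; pred: 17+28-8=37
Step 4: prey: 84+42-93=33; pred: 37+62-18=81
Step 5: prey: 33+16-80=0; pred: 81+53-40=94
Step 6: prey: 0+0-0=0; pred: 94+0-47=47
Step 7: prey: 0+0-0=0; pred: 47+0-23=24
Step 8: prey: 0+0-0=0; pred: 24+0-12=12
Step 9: prey: 0+0-0=0; pred: 12+0-6=6
Max prey = 85 at step 2

Answer: 85 2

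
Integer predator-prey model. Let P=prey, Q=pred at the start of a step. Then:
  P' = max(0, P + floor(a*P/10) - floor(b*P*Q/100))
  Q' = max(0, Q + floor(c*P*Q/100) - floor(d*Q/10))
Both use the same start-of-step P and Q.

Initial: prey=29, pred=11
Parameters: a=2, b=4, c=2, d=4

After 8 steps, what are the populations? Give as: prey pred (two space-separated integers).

Answer: 8 2

Derivation:
Step 1: prey: 29+5-12=22; pred: 11+6-4=13
Step 2: prey: 22+4-11=15; pred: 13+5-5=13
Step 3: prey: 15+3-7=11; pred: 13+3-5=11
Step 4: prey: 11+2-4=9; pred: 11+2-4=9
Step 5: prey: 9+1-3=7; pred: 9+1-3=7
Step 6: prey: 7+1-1=7; pred: 7+0-2=5
Step 7: prey: 7+1-1=7; pred: 5+0-2=3
Step 8: prey: 7+1-0=8; pred: 3+0-1=2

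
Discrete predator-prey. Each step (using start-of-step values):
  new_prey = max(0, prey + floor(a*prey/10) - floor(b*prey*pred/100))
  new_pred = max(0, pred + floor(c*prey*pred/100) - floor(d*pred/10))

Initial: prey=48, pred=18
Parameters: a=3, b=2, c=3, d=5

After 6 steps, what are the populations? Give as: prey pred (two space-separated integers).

Step 1: prey: 48+14-17=45; pred: 18+25-9=34
Step 2: prey: 45+13-30=28; pred: 34+45-17=62
Step 3: prey: 28+8-34=2; pred: 62+52-31=83
Step 4: prey: 2+0-3=0; pred: 83+4-41=46
Step 5: prey: 0+0-0=0; pred: 46+0-23=23
Step 6: prey: 0+0-0=0; pred: 23+0-11=12

Answer: 0 12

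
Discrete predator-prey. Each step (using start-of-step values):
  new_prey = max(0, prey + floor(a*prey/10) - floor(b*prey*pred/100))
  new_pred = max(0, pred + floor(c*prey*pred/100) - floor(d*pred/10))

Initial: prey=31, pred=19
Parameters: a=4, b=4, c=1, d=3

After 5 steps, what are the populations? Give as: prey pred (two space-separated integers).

Step 1: prey: 31+12-23=20; pred: 19+5-5=19
Step 2: prey: 20+8-15=13; pred: 19+3-5=17
Step 3: prey: 13+5-8=10; pred: 17+2-5=14
Step 4: prey: 10+4-5=9; pred: 14+1-4=11
Step 5: prey: 9+3-3=9; pred: 11+0-3=8

Answer: 9 8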